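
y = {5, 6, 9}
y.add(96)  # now {5, 6, 9, 96}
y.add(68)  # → {5, 6, 9, 68, 96}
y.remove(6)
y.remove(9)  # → {5, 68, 96}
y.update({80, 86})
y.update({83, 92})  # {5, 68, 80, 83, 86, 92, 96}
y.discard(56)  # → {5, 68, 80, 83, 86, 92, 96}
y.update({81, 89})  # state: {5, 68, 80, 81, 83, 86, 89, 92, 96}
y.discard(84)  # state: {5, 68, 80, 81, 83, 86, 89, 92, 96}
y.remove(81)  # {5, 68, 80, 83, 86, 89, 92, 96}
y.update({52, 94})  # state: {5, 52, 68, 80, 83, 86, 89, 92, 94, 96}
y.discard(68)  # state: {5, 52, 80, 83, 86, 89, 92, 94, 96}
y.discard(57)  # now {5, 52, 80, 83, 86, 89, 92, 94, 96}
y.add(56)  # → {5, 52, 56, 80, 83, 86, 89, 92, 94, 96}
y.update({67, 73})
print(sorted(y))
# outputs [5, 52, 56, 67, 73, 80, 83, 86, 89, 92, 94, 96]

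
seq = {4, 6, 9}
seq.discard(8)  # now {4, 6, 9}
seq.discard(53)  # {4, 6, 9}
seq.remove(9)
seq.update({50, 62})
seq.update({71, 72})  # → {4, 6, 50, 62, 71, 72}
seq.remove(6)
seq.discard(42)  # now {4, 50, 62, 71, 72}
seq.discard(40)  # {4, 50, 62, 71, 72}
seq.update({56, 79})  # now {4, 50, 56, 62, 71, 72, 79}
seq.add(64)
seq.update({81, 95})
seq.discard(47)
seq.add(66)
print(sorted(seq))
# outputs [4, 50, 56, 62, 64, 66, 71, 72, 79, 81, 95]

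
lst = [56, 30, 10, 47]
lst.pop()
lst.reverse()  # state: [10, 30, 56]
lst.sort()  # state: [10, 30, 56]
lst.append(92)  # [10, 30, 56, 92]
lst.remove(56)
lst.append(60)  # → [10, 30, 92, 60]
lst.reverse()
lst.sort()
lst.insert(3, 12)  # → [10, 30, 60, 12, 92]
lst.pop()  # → 92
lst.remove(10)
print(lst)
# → [30, 60, 12]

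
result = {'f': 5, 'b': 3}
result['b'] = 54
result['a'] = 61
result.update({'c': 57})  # {'f': 5, 'b': 54, 'a': 61, 'c': 57}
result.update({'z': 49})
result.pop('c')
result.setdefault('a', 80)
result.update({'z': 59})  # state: {'f': 5, 'b': 54, 'a': 61, 'z': 59}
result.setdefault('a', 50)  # 61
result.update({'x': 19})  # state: {'f': 5, 'b': 54, 'a': 61, 'z': 59, 'x': 19}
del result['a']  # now {'f': 5, 'b': 54, 'z': 59, 'x': 19}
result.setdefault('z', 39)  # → 59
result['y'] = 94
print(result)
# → {'f': 5, 'b': 54, 'z': 59, 'x': 19, 'y': 94}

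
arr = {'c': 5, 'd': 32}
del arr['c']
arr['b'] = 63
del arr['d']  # {'b': 63}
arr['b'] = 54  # {'b': 54}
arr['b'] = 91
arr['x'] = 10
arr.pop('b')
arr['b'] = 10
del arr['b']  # {'x': 10}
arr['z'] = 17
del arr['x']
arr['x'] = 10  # {'z': 17, 'x': 10}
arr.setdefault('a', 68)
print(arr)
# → {'z': 17, 'x': 10, 'a': 68}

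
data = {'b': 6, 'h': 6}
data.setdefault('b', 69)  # 6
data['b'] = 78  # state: {'b': 78, 'h': 6}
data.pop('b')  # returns 78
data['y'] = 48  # {'h': 6, 'y': 48}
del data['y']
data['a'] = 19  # {'h': 6, 'a': 19}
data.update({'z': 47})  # {'h': 6, 'a': 19, 'z': 47}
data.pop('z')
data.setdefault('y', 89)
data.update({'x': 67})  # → {'h': 6, 'a': 19, 'y': 89, 'x': 67}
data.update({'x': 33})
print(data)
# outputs {'h': 6, 'a': 19, 'y': 89, 'x': 33}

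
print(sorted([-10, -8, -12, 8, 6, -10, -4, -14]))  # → [-14, -12, -10, -10, -8, -4, 6, 8]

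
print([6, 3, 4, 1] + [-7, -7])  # [6, 3, 4, 1, -7, -7]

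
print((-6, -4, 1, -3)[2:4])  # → (1, -3)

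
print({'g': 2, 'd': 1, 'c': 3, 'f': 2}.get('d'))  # 1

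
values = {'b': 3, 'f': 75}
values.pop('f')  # 75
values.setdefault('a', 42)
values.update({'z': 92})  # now {'b': 3, 'a': 42, 'z': 92}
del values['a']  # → {'b': 3, 'z': 92}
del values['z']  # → {'b': 3}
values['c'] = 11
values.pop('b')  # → 3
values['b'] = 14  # {'c': 11, 'b': 14}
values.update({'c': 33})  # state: {'c': 33, 'b': 14}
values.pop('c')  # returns 33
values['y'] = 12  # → {'b': 14, 'y': 12}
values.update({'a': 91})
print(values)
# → {'b': 14, 'y': 12, 'a': 91}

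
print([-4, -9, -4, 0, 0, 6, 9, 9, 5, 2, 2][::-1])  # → [2, 2, 5, 9, 9, 6, 0, 0, -4, -9, -4]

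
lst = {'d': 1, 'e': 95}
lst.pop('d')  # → 1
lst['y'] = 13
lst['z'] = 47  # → {'e': 95, 'y': 13, 'z': 47}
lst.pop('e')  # 95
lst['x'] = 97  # {'y': 13, 'z': 47, 'x': 97}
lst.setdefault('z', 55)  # 47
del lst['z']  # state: {'y': 13, 'x': 97}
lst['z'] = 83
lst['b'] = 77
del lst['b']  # {'y': 13, 'x': 97, 'z': 83}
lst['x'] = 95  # {'y': 13, 'x': 95, 'z': 83}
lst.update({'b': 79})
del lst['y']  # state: {'x': 95, 'z': 83, 'b': 79}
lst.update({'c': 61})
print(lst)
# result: {'x': 95, 'z': 83, 'b': 79, 'c': 61}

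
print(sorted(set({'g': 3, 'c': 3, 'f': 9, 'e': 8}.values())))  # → [3, 8, 9]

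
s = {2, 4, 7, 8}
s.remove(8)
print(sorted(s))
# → [2, 4, 7]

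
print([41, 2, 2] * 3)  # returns [41, 2, 2, 41, 2, 2, 41, 2, 2]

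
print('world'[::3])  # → wl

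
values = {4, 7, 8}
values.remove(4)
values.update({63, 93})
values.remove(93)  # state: {7, 8, 63}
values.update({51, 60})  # {7, 8, 51, 60, 63}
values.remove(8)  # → {7, 51, 60, 63}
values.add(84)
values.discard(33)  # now {7, 51, 60, 63, 84}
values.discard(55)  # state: {7, 51, 60, 63, 84}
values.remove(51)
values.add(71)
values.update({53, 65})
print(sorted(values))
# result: [7, 53, 60, 63, 65, 71, 84]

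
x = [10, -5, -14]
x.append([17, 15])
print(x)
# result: [10, -5, -14, [17, 15]]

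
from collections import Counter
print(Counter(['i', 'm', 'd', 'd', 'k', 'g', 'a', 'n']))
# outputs Counter({'d': 2, 'i': 1, 'm': 1, 'k': 1, 'g': 1, 'a': 1, 'n': 1})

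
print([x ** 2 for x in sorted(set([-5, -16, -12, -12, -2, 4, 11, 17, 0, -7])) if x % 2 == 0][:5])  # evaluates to [256, 144, 4, 0, 16]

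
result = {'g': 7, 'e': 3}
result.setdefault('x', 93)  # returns 93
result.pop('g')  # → 7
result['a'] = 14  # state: {'e': 3, 'x': 93, 'a': 14}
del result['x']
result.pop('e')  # 3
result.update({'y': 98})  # {'a': 14, 'y': 98}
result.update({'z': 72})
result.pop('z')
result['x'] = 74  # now {'a': 14, 'y': 98, 'x': 74}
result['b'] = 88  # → {'a': 14, 'y': 98, 'x': 74, 'b': 88}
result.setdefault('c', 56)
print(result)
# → {'a': 14, 'y': 98, 'x': 74, 'b': 88, 'c': 56}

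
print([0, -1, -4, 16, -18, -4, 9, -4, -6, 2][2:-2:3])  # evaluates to [-4, -4]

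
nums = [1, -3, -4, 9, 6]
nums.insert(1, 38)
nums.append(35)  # [1, 38, -3, -4, 9, 6, 35]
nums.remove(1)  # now [38, -3, -4, 9, 6, 35]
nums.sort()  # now [-4, -3, 6, 9, 35, 38]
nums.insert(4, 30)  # [-4, -3, 6, 9, 30, 35, 38]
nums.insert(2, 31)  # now [-4, -3, 31, 6, 9, 30, 35, 38]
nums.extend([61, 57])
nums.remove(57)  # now [-4, -3, 31, 6, 9, 30, 35, 38, 61]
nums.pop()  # 61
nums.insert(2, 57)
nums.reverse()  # [38, 35, 30, 9, 6, 31, 57, -3, -4]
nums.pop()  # -4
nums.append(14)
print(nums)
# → [38, 35, 30, 9, 6, 31, 57, -3, 14]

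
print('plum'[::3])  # pm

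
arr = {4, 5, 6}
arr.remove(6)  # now {4, 5}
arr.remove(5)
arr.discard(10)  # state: {4}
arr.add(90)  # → {4, 90}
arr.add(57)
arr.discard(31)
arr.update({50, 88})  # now {4, 50, 57, 88, 90}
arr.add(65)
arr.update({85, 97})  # {4, 50, 57, 65, 85, 88, 90, 97}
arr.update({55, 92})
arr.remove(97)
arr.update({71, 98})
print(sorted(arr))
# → [4, 50, 55, 57, 65, 71, 85, 88, 90, 92, 98]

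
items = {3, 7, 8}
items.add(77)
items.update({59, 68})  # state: {3, 7, 8, 59, 68, 77}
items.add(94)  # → {3, 7, 8, 59, 68, 77, 94}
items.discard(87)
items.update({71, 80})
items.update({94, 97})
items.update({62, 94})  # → {3, 7, 8, 59, 62, 68, 71, 77, 80, 94, 97}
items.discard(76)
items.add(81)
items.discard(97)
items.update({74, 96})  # {3, 7, 8, 59, 62, 68, 71, 74, 77, 80, 81, 94, 96}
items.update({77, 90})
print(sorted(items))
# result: [3, 7, 8, 59, 62, 68, 71, 74, 77, 80, 81, 90, 94, 96]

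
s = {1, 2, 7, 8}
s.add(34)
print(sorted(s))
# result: [1, 2, 7, 8, 34]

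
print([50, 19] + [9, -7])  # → [50, 19, 9, -7]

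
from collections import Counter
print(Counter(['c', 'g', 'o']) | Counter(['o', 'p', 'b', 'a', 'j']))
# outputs Counter({'c': 1, 'g': 1, 'o': 1, 'p': 1, 'b': 1, 'a': 1, 'j': 1})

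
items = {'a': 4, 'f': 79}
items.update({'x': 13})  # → {'a': 4, 'f': 79, 'x': 13}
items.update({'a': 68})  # {'a': 68, 'f': 79, 'x': 13}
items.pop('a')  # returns 68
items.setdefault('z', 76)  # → 76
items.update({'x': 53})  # {'f': 79, 'x': 53, 'z': 76}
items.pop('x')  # 53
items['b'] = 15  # {'f': 79, 'z': 76, 'b': 15}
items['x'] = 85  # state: {'f': 79, 'z': 76, 'b': 15, 'x': 85}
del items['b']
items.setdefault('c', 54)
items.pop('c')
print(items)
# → {'f': 79, 'z': 76, 'x': 85}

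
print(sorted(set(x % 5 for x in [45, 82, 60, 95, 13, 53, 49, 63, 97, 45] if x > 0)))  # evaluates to [0, 2, 3, 4]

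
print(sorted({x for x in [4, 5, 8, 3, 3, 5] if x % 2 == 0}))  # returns [4, 8]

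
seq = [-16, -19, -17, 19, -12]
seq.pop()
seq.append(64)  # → [-16, -19, -17, 19, 64]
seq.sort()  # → [-19, -17, -16, 19, 64]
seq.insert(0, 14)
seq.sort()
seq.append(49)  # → [-19, -17, -16, 14, 19, 64, 49]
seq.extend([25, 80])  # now [-19, -17, -16, 14, 19, 64, 49, 25, 80]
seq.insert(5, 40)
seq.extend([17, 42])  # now [-19, -17, -16, 14, 19, 40, 64, 49, 25, 80, 17, 42]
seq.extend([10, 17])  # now [-19, -17, -16, 14, 19, 40, 64, 49, 25, 80, 17, 42, 10, 17]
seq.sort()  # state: [-19, -17, -16, 10, 14, 17, 17, 19, 25, 40, 42, 49, 64, 80]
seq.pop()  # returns 80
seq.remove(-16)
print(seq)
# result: [-19, -17, 10, 14, 17, 17, 19, 25, 40, 42, 49, 64]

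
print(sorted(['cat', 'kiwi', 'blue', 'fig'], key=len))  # ['cat', 'fig', 'kiwi', 'blue']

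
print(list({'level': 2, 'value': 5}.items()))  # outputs [('level', 2), ('value', 5)]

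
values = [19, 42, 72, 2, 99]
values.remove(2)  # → [19, 42, 72, 99]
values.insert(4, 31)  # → [19, 42, 72, 99, 31]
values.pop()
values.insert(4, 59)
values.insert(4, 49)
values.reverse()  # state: [59, 49, 99, 72, 42, 19]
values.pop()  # 19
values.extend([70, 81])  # [59, 49, 99, 72, 42, 70, 81]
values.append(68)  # [59, 49, 99, 72, 42, 70, 81, 68]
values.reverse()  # [68, 81, 70, 42, 72, 99, 49, 59]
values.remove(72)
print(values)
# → [68, 81, 70, 42, 99, 49, 59]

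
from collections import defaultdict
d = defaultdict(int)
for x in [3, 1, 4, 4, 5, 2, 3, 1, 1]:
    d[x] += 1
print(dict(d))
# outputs {3: 2, 1: 3, 4: 2, 5: 1, 2: 1}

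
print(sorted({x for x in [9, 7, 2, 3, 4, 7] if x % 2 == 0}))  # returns [2, 4]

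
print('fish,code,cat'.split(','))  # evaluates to ['fish', 'code', 'cat']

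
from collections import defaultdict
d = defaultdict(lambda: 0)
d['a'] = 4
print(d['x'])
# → 0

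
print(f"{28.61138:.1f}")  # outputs 28.6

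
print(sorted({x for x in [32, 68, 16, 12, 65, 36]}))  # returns [12, 16, 32, 36, 65, 68]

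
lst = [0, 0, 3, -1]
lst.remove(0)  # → [0, 3, -1]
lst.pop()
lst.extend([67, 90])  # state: [0, 3, 67, 90]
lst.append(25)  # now [0, 3, 67, 90, 25]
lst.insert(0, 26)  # [26, 0, 3, 67, 90, 25]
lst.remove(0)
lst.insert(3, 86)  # [26, 3, 67, 86, 90, 25]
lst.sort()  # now [3, 25, 26, 67, 86, 90]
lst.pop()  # 90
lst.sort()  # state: [3, 25, 26, 67, 86]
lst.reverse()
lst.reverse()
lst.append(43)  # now [3, 25, 26, 67, 86, 43]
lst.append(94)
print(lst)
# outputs [3, 25, 26, 67, 86, 43, 94]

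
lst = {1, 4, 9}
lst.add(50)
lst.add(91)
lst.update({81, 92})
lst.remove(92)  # {1, 4, 9, 50, 81, 91}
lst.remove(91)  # {1, 4, 9, 50, 81}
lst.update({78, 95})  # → {1, 4, 9, 50, 78, 81, 95}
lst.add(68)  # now {1, 4, 9, 50, 68, 78, 81, 95}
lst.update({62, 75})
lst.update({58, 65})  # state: {1, 4, 9, 50, 58, 62, 65, 68, 75, 78, 81, 95}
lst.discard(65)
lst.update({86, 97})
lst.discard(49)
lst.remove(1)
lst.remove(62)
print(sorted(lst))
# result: [4, 9, 50, 58, 68, 75, 78, 81, 86, 95, 97]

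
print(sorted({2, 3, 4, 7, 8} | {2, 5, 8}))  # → [2, 3, 4, 5, 7, 8]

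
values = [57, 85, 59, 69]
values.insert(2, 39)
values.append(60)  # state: [57, 85, 39, 59, 69, 60]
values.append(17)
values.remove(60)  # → [57, 85, 39, 59, 69, 17]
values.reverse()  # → [17, 69, 59, 39, 85, 57]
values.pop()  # 57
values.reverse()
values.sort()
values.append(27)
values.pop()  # 27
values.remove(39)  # [17, 59, 69, 85]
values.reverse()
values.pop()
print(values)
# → [85, 69, 59]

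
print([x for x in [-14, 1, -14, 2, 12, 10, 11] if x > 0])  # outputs [1, 2, 12, 10, 11]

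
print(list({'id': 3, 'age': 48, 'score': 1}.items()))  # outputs [('id', 3), ('age', 48), ('score', 1)]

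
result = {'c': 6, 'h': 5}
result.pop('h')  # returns 5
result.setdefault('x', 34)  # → 34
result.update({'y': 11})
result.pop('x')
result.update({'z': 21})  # {'c': 6, 'y': 11, 'z': 21}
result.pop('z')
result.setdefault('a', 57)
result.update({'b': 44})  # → {'c': 6, 'y': 11, 'a': 57, 'b': 44}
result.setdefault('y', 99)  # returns 11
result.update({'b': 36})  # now {'c': 6, 'y': 11, 'a': 57, 'b': 36}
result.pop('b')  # 36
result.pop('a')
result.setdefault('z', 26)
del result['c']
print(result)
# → {'y': 11, 'z': 26}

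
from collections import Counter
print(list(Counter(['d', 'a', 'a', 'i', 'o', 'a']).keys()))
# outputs ['d', 'a', 'i', 'o']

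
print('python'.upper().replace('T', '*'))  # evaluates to PY*HON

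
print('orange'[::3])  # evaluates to on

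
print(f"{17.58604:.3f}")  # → 17.586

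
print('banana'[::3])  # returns ba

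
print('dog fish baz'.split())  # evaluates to ['dog', 'fish', 'baz']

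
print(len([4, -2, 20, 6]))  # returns 4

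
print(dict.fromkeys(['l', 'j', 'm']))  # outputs {'l': None, 'j': None, 'm': None}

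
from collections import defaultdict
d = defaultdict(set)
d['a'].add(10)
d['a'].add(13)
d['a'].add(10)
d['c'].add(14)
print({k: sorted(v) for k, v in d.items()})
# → {'a': [10, 13], 'c': [14]}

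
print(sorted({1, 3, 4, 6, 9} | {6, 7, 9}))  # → [1, 3, 4, 6, 7, 9]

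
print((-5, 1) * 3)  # (-5, 1, -5, 1, -5, 1)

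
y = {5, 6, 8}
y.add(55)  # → {5, 6, 8, 55}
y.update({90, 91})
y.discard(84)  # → {5, 6, 8, 55, 90, 91}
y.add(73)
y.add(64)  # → {5, 6, 8, 55, 64, 73, 90, 91}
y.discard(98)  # {5, 6, 8, 55, 64, 73, 90, 91}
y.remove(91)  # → {5, 6, 8, 55, 64, 73, 90}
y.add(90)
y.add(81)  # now {5, 6, 8, 55, 64, 73, 81, 90}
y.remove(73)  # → {5, 6, 8, 55, 64, 81, 90}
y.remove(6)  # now {5, 8, 55, 64, 81, 90}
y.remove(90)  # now {5, 8, 55, 64, 81}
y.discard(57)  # {5, 8, 55, 64, 81}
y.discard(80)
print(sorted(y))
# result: [5, 8, 55, 64, 81]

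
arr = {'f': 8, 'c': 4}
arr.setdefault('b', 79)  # 79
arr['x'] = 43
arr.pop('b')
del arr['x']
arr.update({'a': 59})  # {'f': 8, 'c': 4, 'a': 59}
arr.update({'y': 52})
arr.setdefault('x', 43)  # 43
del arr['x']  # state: {'f': 8, 'c': 4, 'a': 59, 'y': 52}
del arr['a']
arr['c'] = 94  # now {'f': 8, 'c': 94, 'y': 52}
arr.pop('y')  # 52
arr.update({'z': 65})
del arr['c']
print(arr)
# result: {'f': 8, 'z': 65}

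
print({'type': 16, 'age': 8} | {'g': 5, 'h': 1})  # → {'type': 16, 'age': 8, 'g': 5, 'h': 1}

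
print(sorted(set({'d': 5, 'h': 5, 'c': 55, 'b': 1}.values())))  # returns [1, 5, 55]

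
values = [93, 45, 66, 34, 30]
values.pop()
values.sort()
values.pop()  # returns 93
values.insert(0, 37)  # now [37, 34, 45, 66]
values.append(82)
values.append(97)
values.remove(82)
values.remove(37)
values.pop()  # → 97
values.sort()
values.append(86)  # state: [34, 45, 66, 86]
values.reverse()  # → [86, 66, 45, 34]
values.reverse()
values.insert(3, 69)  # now [34, 45, 66, 69, 86]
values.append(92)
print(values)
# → [34, 45, 66, 69, 86, 92]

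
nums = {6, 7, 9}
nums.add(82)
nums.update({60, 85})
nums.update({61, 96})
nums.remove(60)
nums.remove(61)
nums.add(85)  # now {6, 7, 9, 82, 85, 96}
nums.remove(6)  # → {7, 9, 82, 85, 96}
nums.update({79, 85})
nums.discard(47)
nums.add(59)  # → {7, 9, 59, 79, 82, 85, 96}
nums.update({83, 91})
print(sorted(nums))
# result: [7, 9, 59, 79, 82, 83, 85, 91, 96]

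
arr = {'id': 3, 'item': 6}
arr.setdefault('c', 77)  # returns 77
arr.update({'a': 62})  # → {'id': 3, 'item': 6, 'c': 77, 'a': 62}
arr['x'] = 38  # {'id': 3, 'item': 6, 'c': 77, 'a': 62, 'x': 38}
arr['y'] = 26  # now {'id': 3, 'item': 6, 'c': 77, 'a': 62, 'x': 38, 'y': 26}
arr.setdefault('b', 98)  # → 98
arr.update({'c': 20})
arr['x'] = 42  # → {'id': 3, 'item': 6, 'c': 20, 'a': 62, 'x': 42, 'y': 26, 'b': 98}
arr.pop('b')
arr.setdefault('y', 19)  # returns 26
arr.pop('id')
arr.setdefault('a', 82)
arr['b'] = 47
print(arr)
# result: {'item': 6, 'c': 20, 'a': 62, 'x': 42, 'y': 26, 'b': 47}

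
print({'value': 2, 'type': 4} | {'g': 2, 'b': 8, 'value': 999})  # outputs {'value': 999, 'type': 4, 'g': 2, 'b': 8}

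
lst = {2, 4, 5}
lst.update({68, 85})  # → {2, 4, 5, 68, 85}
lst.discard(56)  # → {2, 4, 5, 68, 85}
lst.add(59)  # {2, 4, 5, 59, 68, 85}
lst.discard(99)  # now {2, 4, 5, 59, 68, 85}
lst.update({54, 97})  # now {2, 4, 5, 54, 59, 68, 85, 97}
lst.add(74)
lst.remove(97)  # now {2, 4, 5, 54, 59, 68, 74, 85}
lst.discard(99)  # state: {2, 4, 5, 54, 59, 68, 74, 85}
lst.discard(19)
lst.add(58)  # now {2, 4, 5, 54, 58, 59, 68, 74, 85}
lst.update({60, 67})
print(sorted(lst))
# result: [2, 4, 5, 54, 58, 59, 60, 67, 68, 74, 85]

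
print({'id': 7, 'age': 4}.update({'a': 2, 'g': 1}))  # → None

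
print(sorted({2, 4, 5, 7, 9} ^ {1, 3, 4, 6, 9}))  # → [1, 2, 3, 5, 6, 7]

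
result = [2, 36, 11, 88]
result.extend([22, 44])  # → [2, 36, 11, 88, 22, 44]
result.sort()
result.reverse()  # [88, 44, 36, 22, 11, 2]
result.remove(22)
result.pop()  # 2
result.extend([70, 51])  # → [88, 44, 36, 11, 70, 51]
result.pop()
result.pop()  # 70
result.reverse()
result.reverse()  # [88, 44, 36, 11]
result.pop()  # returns 11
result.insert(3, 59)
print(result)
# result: [88, 44, 36, 59]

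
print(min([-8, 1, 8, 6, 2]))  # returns -8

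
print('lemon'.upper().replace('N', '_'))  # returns LEMO_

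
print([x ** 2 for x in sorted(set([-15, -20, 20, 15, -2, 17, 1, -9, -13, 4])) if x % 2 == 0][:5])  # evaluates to [400, 4, 16, 400]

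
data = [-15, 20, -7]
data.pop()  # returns -7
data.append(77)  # [-15, 20, 77]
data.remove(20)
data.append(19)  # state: [-15, 77, 19]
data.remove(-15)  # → [77, 19]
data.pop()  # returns 19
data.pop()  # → 77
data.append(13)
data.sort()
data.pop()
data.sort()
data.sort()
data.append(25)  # [25]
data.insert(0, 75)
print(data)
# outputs [75, 25]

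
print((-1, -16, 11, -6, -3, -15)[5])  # -15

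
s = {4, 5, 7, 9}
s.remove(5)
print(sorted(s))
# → [4, 7, 9]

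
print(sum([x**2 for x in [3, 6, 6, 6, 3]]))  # 126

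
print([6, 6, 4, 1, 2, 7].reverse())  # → None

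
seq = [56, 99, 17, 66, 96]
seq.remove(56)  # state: [99, 17, 66, 96]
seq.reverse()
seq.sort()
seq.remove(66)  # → [17, 96, 99]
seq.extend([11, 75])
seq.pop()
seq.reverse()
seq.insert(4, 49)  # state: [11, 99, 96, 17, 49]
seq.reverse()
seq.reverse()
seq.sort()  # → [11, 17, 49, 96, 99]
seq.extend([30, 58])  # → [11, 17, 49, 96, 99, 30, 58]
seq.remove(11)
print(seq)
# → [17, 49, 96, 99, 30, 58]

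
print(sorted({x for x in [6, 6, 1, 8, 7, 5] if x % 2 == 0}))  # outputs [6, 8]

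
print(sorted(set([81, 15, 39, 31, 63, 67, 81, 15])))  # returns [15, 31, 39, 63, 67, 81]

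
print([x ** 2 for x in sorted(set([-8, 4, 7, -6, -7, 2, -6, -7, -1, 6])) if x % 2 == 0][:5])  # [64, 36, 4, 16, 36]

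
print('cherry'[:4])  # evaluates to cher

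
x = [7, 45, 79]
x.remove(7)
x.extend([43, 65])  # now [45, 79, 43, 65]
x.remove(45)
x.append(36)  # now [79, 43, 65, 36]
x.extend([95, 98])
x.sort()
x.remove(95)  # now [36, 43, 65, 79, 98]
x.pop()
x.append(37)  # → [36, 43, 65, 79, 37]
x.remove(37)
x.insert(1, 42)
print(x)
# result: [36, 42, 43, 65, 79]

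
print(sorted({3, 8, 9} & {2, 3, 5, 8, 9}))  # [3, 8, 9]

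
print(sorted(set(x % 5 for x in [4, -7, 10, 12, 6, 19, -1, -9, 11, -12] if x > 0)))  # [0, 1, 2, 4]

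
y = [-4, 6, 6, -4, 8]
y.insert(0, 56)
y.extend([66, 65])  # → [56, -4, 6, 6, -4, 8, 66, 65]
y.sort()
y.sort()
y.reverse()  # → [66, 65, 56, 8, 6, 6, -4, -4]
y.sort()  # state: [-4, -4, 6, 6, 8, 56, 65, 66]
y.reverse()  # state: [66, 65, 56, 8, 6, 6, -4, -4]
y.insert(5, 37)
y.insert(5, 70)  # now [66, 65, 56, 8, 6, 70, 37, 6, -4, -4]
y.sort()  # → [-4, -4, 6, 6, 8, 37, 56, 65, 66, 70]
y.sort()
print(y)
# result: [-4, -4, 6, 6, 8, 37, 56, 65, 66, 70]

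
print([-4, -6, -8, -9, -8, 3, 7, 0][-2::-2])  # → [7, -8, -8, -4]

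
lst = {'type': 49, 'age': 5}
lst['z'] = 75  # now {'type': 49, 'age': 5, 'z': 75}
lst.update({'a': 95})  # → {'type': 49, 'age': 5, 'z': 75, 'a': 95}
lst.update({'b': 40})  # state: {'type': 49, 'age': 5, 'z': 75, 'a': 95, 'b': 40}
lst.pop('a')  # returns 95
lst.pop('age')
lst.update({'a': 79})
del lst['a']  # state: {'type': 49, 'z': 75, 'b': 40}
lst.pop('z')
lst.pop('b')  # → 40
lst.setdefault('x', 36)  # 36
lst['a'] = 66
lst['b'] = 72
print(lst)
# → {'type': 49, 'x': 36, 'a': 66, 'b': 72}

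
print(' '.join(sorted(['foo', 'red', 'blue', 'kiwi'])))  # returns blue foo kiwi red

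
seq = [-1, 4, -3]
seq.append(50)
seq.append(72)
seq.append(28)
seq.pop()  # 28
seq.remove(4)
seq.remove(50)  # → [-1, -3, 72]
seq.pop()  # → 72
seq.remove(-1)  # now [-3]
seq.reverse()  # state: [-3]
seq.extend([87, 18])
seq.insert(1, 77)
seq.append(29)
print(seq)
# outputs [-3, 77, 87, 18, 29]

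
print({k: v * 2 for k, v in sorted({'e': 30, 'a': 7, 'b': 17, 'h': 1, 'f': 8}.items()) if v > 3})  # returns {'a': 14, 'b': 34, 'e': 60, 'f': 16}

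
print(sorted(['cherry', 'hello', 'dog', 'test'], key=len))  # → ['dog', 'test', 'hello', 'cherry']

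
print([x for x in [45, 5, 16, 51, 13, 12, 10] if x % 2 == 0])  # [16, 12, 10]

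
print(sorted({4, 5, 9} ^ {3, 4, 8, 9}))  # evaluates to [3, 5, 8]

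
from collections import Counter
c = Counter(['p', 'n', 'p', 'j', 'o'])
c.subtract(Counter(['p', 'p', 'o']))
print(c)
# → Counter({'n': 1, 'j': 1, 'p': 0, 'o': 0})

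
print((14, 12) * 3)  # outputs (14, 12, 14, 12, 14, 12)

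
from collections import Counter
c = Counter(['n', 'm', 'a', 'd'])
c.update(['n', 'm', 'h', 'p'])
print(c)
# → Counter({'n': 2, 'm': 2, 'a': 1, 'd': 1, 'h': 1, 'p': 1})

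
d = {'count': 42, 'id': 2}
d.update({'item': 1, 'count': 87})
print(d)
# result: {'count': 87, 'id': 2, 'item': 1}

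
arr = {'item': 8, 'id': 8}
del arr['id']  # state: {'item': 8}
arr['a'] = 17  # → {'item': 8, 'a': 17}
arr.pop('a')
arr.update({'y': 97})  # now {'item': 8, 'y': 97}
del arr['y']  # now {'item': 8}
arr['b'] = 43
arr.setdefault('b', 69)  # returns 43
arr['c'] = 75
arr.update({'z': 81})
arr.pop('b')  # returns 43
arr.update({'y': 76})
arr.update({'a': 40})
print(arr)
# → {'item': 8, 'c': 75, 'z': 81, 'y': 76, 'a': 40}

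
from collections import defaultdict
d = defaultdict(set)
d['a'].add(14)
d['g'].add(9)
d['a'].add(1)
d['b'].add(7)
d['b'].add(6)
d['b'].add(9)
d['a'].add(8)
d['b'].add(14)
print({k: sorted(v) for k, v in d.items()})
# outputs {'a': [1, 8, 14], 'g': [9], 'b': [6, 7, 9, 14]}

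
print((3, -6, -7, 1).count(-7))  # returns 1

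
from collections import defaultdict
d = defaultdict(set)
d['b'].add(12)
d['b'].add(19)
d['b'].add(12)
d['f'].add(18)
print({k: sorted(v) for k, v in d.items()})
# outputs {'b': [12, 19], 'f': [18]}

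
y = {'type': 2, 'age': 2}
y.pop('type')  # 2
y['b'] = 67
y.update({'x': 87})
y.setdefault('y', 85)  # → 85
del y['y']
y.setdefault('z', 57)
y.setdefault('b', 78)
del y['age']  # {'b': 67, 'x': 87, 'z': 57}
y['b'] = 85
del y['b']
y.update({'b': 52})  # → {'x': 87, 'z': 57, 'b': 52}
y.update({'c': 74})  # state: {'x': 87, 'z': 57, 'b': 52, 'c': 74}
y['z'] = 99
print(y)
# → {'x': 87, 'z': 99, 'b': 52, 'c': 74}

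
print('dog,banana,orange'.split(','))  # ['dog', 'banana', 'orange']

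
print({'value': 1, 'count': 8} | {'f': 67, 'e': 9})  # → {'value': 1, 'count': 8, 'f': 67, 'e': 9}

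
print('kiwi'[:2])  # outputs ki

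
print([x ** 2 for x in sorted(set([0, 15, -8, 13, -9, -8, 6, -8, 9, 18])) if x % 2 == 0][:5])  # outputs [64, 0, 36, 324]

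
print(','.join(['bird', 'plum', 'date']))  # bird,plum,date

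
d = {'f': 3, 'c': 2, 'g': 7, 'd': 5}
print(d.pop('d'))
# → 5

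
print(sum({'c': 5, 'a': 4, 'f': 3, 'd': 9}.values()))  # 21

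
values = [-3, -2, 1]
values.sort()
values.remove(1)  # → [-3, -2]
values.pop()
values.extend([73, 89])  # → [-3, 73, 89]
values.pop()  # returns 89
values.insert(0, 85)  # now [85, -3, 73]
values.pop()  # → 73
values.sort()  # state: [-3, 85]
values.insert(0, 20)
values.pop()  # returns 85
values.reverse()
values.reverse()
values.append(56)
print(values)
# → [20, -3, 56]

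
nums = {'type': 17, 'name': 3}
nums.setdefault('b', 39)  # 39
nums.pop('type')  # 17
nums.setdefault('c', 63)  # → 63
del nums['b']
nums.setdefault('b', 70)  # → 70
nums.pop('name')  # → 3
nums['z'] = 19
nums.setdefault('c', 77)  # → 63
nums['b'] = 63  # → {'c': 63, 'b': 63, 'z': 19}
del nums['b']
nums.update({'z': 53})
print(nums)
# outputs {'c': 63, 'z': 53}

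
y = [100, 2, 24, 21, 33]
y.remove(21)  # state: [100, 2, 24, 33]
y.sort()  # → [2, 24, 33, 100]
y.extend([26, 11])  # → [2, 24, 33, 100, 26, 11]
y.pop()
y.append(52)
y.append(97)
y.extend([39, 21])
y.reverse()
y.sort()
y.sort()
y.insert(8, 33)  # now [2, 21, 24, 26, 33, 39, 52, 97, 33, 100]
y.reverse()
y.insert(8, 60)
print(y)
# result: [100, 33, 97, 52, 39, 33, 26, 24, 60, 21, 2]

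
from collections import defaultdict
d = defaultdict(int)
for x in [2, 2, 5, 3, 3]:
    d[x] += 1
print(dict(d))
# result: {2: 2, 5: 1, 3: 2}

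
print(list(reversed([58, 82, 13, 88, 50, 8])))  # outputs [8, 50, 88, 13, 82, 58]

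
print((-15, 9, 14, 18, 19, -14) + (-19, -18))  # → (-15, 9, 14, 18, 19, -14, -19, -18)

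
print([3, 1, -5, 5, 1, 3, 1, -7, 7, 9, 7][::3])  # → [3, 5, 1, 9]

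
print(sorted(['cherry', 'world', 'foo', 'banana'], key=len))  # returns ['foo', 'world', 'cherry', 'banana']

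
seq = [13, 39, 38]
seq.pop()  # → 38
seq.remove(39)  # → [13]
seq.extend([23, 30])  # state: [13, 23, 30]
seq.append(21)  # [13, 23, 30, 21]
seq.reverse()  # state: [21, 30, 23, 13]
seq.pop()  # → 13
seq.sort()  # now [21, 23, 30]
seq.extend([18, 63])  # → [21, 23, 30, 18, 63]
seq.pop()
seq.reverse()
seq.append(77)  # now [18, 30, 23, 21, 77]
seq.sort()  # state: [18, 21, 23, 30, 77]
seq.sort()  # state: [18, 21, 23, 30, 77]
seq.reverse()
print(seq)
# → [77, 30, 23, 21, 18]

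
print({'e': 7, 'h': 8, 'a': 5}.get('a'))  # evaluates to 5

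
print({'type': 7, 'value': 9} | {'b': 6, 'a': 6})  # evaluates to {'type': 7, 'value': 9, 'b': 6, 'a': 6}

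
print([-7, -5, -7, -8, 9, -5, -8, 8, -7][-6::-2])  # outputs [-8, -5]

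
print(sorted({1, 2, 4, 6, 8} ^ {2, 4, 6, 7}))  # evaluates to [1, 7, 8]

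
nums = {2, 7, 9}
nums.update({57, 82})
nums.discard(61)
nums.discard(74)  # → {2, 7, 9, 57, 82}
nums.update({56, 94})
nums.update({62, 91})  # {2, 7, 9, 56, 57, 62, 82, 91, 94}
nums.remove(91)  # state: {2, 7, 9, 56, 57, 62, 82, 94}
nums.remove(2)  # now {7, 9, 56, 57, 62, 82, 94}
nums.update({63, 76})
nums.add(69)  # {7, 9, 56, 57, 62, 63, 69, 76, 82, 94}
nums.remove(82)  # {7, 9, 56, 57, 62, 63, 69, 76, 94}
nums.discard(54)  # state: {7, 9, 56, 57, 62, 63, 69, 76, 94}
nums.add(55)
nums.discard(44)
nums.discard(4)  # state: {7, 9, 55, 56, 57, 62, 63, 69, 76, 94}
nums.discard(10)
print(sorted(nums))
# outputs [7, 9, 55, 56, 57, 62, 63, 69, 76, 94]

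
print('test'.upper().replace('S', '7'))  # TE7T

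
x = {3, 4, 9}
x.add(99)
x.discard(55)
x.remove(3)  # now {4, 9, 99}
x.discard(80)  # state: {4, 9, 99}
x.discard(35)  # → {4, 9, 99}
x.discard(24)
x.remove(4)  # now {9, 99}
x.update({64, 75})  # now {9, 64, 75, 99}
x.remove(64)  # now {9, 75, 99}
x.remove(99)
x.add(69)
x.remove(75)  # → {9, 69}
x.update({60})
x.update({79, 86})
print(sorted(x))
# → [9, 60, 69, 79, 86]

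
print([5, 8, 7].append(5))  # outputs None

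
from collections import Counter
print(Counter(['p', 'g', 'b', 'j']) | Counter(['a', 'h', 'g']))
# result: Counter({'p': 1, 'g': 1, 'b': 1, 'j': 1, 'a': 1, 'h': 1})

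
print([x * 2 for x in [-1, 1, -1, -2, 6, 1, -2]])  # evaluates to [-2, 2, -2, -4, 12, 2, -4]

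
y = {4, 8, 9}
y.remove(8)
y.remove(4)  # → {9}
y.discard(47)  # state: {9}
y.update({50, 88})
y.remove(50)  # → {9, 88}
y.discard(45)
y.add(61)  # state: {9, 61, 88}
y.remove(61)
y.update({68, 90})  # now {9, 68, 88, 90}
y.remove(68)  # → {9, 88, 90}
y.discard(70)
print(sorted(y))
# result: [9, 88, 90]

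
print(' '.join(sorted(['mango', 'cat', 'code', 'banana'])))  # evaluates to banana cat code mango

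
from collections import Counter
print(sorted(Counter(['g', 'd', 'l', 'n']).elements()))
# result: ['d', 'g', 'l', 'n']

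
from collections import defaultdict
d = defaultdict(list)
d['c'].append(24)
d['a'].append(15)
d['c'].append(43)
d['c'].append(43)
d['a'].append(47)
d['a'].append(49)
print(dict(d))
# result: {'c': [24, 43, 43], 'a': [15, 47, 49]}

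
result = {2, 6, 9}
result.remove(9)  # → {2, 6}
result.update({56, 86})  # {2, 6, 56, 86}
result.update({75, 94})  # {2, 6, 56, 75, 86, 94}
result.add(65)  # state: {2, 6, 56, 65, 75, 86, 94}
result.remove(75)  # {2, 6, 56, 65, 86, 94}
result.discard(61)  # {2, 6, 56, 65, 86, 94}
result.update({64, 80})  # {2, 6, 56, 64, 65, 80, 86, 94}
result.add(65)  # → {2, 6, 56, 64, 65, 80, 86, 94}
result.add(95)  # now {2, 6, 56, 64, 65, 80, 86, 94, 95}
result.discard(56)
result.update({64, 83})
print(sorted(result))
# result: [2, 6, 64, 65, 80, 83, 86, 94, 95]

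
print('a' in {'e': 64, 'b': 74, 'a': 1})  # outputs True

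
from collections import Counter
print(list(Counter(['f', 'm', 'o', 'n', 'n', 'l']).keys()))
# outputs ['f', 'm', 'o', 'n', 'l']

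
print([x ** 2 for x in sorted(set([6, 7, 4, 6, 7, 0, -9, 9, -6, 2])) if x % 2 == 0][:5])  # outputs [36, 0, 4, 16, 36]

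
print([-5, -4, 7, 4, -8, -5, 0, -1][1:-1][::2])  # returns [-4, 4, -5]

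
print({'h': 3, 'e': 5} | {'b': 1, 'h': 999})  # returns {'h': 999, 'e': 5, 'b': 1}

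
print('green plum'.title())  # Green Plum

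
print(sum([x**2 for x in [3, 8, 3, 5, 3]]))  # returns 116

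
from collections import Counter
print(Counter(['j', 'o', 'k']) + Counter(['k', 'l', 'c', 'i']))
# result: Counter({'k': 2, 'j': 1, 'o': 1, 'l': 1, 'c': 1, 'i': 1})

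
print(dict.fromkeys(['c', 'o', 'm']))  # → {'c': None, 'o': None, 'm': None}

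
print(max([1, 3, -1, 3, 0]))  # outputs 3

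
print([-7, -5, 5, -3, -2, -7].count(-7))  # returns 2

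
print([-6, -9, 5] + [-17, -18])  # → [-6, -9, 5, -17, -18]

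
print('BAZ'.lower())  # baz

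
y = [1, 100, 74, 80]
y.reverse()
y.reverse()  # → [1, 100, 74, 80]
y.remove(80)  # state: [1, 100, 74]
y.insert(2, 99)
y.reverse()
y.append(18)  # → [74, 99, 100, 1, 18]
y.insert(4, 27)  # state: [74, 99, 100, 1, 27, 18]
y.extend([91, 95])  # [74, 99, 100, 1, 27, 18, 91, 95]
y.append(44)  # [74, 99, 100, 1, 27, 18, 91, 95, 44]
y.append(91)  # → [74, 99, 100, 1, 27, 18, 91, 95, 44, 91]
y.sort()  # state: [1, 18, 27, 44, 74, 91, 91, 95, 99, 100]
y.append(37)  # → [1, 18, 27, 44, 74, 91, 91, 95, 99, 100, 37]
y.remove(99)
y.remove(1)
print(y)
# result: [18, 27, 44, 74, 91, 91, 95, 100, 37]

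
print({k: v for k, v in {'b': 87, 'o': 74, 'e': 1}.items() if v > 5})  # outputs {'b': 87, 'o': 74}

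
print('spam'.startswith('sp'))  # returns True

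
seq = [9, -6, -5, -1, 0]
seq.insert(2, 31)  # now [9, -6, 31, -5, -1, 0]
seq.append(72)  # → [9, -6, 31, -5, -1, 0, 72]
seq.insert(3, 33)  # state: [9, -6, 31, 33, -5, -1, 0, 72]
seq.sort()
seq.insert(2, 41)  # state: [-6, -5, 41, -1, 0, 9, 31, 33, 72]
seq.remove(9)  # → [-6, -5, 41, -1, 0, 31, 33, 72]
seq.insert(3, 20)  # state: [-6, -5, 41, 20, -1, 0, 31, 33, 72]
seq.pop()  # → 72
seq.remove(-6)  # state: [-5, 41, 20, -1, 0, 31, 33]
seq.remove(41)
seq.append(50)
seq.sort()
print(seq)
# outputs [-5, -1, 0, 20, 31, 33, 50]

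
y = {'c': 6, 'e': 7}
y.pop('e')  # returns 7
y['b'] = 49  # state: {'c': 6, 'b': 49}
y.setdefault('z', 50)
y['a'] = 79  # {'c': 6, 'b': 49, 'z': 50, 'a': 79}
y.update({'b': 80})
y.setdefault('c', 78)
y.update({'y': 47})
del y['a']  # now {'c': 6, 'b': 80, 'z': 50, 'y': 47}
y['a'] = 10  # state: {'c': 6, 'b': 80, 'z': 50, 'y': 47, 'a': 10}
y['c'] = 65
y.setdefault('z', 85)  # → 50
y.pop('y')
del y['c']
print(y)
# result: {'b': 80, 'z': 50, 'a': 10}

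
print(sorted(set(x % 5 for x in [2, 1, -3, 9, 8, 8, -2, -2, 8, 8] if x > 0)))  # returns [1, 2, 3, 4]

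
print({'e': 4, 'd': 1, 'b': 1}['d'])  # 1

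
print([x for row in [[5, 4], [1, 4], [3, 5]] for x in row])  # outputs [5, 4, 1, 4, 3, 5]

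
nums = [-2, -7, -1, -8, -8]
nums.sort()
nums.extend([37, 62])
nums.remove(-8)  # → [-8, -7, -2, -1, 37, 62]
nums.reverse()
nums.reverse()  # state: [-8, -7, -2, -1, 37, 62]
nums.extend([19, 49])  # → [-8, -7, -2, -1, 37, 62, 19, 49]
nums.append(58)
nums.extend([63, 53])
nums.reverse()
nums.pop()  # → -8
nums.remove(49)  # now [53, 63, 58, 19, 62, 37, -1, -2, -7]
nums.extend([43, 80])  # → [53, 63, 58, 19, 62, 37, -1, -2, -7, 43, 80]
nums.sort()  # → [-7, -2, -1, 19, 37, 43, 53, 58, 62, 63, 80]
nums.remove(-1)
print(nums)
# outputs [-7, -2, 19, 37, 43, 53, 58, 62, 63, 80]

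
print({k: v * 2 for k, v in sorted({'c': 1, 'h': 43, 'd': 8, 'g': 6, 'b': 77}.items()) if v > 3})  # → {'b': 154, 'd': 16, 'g': 12, 'h': 86}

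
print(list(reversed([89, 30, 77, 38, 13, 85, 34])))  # [34, 85, 13, 38, 77, 30, 89]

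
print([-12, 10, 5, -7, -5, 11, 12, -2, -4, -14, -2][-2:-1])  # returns [-14]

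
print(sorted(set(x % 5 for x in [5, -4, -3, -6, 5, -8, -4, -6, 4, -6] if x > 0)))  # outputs [0, 4]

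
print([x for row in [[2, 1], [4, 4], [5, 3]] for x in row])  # [2, 1, 4, 4, 5, 3]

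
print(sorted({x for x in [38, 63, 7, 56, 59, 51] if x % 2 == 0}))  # [38, 56]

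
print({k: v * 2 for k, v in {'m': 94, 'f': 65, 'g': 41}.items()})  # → {'m': 188, 'f': 130, 'g': 82}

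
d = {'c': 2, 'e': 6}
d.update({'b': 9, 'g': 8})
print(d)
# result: {'c': 2, 'e': 6, 'b': 9, 'g': 8}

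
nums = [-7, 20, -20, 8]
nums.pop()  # 8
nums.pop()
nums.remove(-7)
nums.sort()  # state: [20]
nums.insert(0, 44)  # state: [44, 20]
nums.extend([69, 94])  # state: [44, 20, 69, 94]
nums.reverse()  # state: [94, 69, 20, 44]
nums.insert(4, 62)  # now [94, 69, 20, 44, 62]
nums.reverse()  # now [62, 44, 20, 69, 94]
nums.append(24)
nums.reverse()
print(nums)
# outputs [24, 94, 69, 20, 44, 62]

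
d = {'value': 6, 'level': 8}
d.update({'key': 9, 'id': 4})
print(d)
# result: {'value': 6, 'level': 8, 'key': 9, 'id': 4}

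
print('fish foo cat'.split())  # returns ['fish', 'foo', 'cat']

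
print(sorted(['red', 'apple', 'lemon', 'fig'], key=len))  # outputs ['red', 'fig', 'apple', 'lemon']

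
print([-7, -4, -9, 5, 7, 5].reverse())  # None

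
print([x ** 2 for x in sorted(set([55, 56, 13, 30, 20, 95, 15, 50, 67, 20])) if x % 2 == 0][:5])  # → [400, 900, 2500, 3136]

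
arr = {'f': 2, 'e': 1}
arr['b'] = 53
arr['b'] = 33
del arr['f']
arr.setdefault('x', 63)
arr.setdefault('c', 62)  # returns 62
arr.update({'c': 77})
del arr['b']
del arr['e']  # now {'x': 63, 'c': 77}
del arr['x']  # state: {'c': 77}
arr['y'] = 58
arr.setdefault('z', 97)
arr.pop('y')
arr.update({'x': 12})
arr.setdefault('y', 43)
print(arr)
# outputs {'c': 77, 'z': 97, 'x': 12, 'y': 43}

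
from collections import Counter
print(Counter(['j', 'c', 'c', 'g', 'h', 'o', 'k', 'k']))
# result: Counter({'c': 2, 'k': 2, 'j': 1, 'g': 1, 'h': 1, 'o': 1})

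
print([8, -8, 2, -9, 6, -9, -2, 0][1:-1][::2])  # [-8, -9, -9]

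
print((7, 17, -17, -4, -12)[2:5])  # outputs (-17, -4, -12)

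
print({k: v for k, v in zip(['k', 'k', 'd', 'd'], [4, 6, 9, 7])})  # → {'k': 6, 'd': 7}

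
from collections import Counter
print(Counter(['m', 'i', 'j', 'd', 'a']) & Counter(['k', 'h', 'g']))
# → Counter()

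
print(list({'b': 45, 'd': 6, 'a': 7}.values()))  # [45, 6, 7]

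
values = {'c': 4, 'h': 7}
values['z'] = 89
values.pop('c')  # 4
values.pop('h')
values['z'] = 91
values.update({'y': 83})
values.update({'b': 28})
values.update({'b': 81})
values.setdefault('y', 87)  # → 83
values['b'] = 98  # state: {'z': 91, 'y': 83, 'b': 98}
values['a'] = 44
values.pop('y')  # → 83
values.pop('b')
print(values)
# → {'z': 91, 'a': 44}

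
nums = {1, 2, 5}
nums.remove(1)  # {2, 5}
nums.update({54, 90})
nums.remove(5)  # {2, 54, 90}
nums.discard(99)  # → {2, 54, 90}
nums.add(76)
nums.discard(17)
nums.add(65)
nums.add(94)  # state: {2, 54, 65, 76, 90, 94}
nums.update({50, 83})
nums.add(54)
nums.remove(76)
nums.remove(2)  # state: {50, 54, 65, 83, 90, 94}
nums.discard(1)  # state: {50, 54, 65, 83, 90, 94}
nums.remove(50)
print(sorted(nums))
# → [54, 65, 83, 90, 94]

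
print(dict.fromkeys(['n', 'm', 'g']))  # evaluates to {'n': None, 'm': None, 'g': None}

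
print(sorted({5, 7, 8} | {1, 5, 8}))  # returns [1, 5, 7, 8]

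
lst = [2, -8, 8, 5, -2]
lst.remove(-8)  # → [2, 8, 5, -2]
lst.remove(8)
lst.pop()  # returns -2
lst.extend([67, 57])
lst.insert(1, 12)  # [2, 12, 5, 67, 57]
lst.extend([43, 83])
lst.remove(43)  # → [2, 12, 5, 67, 57, 83]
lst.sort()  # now [2, 5, 12, 57, 67, 83]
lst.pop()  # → 83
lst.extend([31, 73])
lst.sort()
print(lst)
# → [2, 5, 12, 31, 57, 67, 73]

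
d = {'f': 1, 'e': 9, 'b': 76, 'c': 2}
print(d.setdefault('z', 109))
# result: 109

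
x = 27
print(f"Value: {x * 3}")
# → Value: 81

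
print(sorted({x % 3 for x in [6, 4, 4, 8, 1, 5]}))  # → [0, 1, 2]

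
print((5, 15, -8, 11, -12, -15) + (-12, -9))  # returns (5, 15, -8, 11, -12, -15, -12, -9)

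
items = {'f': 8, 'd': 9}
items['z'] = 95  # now {'f': 8, 'd': 9, 'z': 95}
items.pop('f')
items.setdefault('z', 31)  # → 95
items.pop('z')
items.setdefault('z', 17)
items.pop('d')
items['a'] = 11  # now {'z': 17, 'a': 11}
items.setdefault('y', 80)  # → 80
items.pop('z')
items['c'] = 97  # {'a': 11, 'y': 80, 'c': 97}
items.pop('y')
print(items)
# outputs {'a': 11, 'c': 97}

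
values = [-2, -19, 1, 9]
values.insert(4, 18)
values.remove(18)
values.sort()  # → [-19, -2, 1, 9]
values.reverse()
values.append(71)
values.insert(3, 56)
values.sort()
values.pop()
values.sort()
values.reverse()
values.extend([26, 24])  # [56, 9, 1, -2, -19, 26, 24]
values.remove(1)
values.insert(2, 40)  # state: [56, 9, 40, -2, -19, 26, 24]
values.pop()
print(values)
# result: [56, 9, 40, -2, -19, 26]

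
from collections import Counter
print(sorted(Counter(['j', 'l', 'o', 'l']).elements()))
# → ['j', 'l', 'l', 'o']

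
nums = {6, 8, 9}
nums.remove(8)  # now {6, 9}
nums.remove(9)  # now {6}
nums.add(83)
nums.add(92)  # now {6, 83, 92}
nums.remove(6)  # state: {83, 92}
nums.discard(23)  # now {83, 92}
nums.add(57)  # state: {57, 83, 92}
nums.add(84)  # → {57, 83, 84, 92}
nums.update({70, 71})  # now {57, 70, 71, 83, 84, 92}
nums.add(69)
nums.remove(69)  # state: {57, 70, 71, 83, 84, 92}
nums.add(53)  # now {53, 57, 70, 71, 83, 84, 92}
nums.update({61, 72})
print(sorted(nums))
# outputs [53, 57, 61, 70, 71, 72, 83, 84, 92]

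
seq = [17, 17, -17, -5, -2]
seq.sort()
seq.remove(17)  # [-17, -5, -2, 17]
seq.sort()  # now [-17, -5, -2, 17]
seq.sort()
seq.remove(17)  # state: [-17, -5, -2]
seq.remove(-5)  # [-17, -2]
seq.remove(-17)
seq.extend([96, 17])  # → [-2, 96, 17]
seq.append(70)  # [-2, 96, 17, 70]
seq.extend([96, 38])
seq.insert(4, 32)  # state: [-2, 96, 17, 70, 32, 96, 38]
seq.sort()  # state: [-2, 17, 32, 38, 70, 96, 96]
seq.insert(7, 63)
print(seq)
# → [-2, 17, 32, 38, 70, 96, 96, 63]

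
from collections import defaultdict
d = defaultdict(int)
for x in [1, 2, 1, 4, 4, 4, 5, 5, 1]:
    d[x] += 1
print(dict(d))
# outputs {1: 3, 2: 1, 4: 3, 5: 2}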